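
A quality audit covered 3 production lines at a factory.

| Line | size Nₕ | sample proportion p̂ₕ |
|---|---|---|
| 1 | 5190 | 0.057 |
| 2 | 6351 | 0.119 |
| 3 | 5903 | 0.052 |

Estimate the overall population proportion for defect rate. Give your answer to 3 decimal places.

0.078

N = 5190 + 6351 + 5903 = 17444.
Overall proportion = Σ (Nₕ/N)·p̂ₕ.
Σ Nₕp̂ₕ = 295.83 + 755.769 + 306.956 = 1358.555.
1358.555 / 17444 = 0.07788... → 0.078.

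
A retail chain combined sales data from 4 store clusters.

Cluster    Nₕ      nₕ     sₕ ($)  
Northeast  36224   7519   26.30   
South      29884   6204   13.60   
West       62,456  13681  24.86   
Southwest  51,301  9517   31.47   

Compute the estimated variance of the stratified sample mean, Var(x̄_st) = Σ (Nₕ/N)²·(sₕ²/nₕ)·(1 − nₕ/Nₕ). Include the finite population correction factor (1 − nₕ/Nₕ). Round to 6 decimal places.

N = 179865; Wₕ = Nₕ/N.
cluster Northeast: (36224/179865)²·26.30²/7519·(1 − 7519/36224) = 0.002956733
cluster South: (29884/179865)²·13.60²/6204·(1 − 6204/29884) = 0.000652128
cluster West: (62456/179865)²·24.86²/13681·(1 − 13681/62456) = 0.004253658
cluster Southwest: (51301/179865)²·31.47²/9517·(1 − 9517/51301) = 0.006895026
Sum = 0.014757545 → 0.014758.

0.014758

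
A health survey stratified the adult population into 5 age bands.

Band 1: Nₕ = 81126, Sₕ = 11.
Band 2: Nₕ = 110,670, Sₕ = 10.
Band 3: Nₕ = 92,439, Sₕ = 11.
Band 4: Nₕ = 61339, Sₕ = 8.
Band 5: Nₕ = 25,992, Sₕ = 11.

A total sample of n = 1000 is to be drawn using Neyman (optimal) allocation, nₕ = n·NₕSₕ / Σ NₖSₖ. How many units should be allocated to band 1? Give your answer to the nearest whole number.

1: NₕSₕ = 81126·11 = 892386
2: NₕSₕ = 110670·10 = 1106700
3: NₕSₕ = 92439·11 = 1016829
4: NₕSₕ = 61339·8 = 490712
5: NₕSₕ = 25992·11 = 285912
Σ NₕSₕ = 3792539.
n_1 = 1000·892386/3792539 = 235.300... → 235.

235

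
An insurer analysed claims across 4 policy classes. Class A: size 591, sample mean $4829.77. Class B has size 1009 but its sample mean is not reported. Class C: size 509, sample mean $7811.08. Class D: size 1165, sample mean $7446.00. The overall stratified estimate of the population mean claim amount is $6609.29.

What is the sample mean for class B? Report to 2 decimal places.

Σ Nₕx̄ₕ = N·μ, so 1009·x̄_B = 3274·6609.29 − (591·4829.77 + 509·7811.08 + 1165·7446.00).
= 21638815.46 − 15504823.79 = 6133991.67.
x̄_B = 6133991.67 / 1009 = 6079.2782... → 6079.28.

6079.28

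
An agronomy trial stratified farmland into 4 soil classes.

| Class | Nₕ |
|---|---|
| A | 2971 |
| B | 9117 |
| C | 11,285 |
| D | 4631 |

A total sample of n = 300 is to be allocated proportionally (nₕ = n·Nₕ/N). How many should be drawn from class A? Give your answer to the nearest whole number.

32

N = 2971 + 9117 + 11285 + 4631 = 28004.
n_A = 300·2971/28004 = 31.828... → 32.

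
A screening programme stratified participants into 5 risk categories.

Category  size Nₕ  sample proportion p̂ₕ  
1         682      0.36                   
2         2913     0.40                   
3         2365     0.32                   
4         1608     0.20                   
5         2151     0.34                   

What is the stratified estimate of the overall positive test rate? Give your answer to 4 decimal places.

0.3314

Wₕ = Nₕ/N with N = 9719: 0.0702, 0.2997, 0.2433, 0.1654, 0.2213.
p̂_st = 0.0702·0.36 + 0.2997·0.40 + 0.2433·0.32 + 0.1654·0.20 + 0.2213·0.34 ≈ 0.331357... → 0.3314.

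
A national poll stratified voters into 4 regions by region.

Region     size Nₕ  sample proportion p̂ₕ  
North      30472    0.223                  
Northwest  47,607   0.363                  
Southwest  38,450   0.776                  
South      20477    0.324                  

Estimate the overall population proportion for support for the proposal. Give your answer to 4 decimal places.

N = 30472 + 47607 + 38450 + 20477 = 137006.
Overall proportion = Σ (Nₕ/N)·p̂ₕ.
Σ Nₕp̂ₕ = 6795.256 + 17281.341 + 29837.2 + 6634.548 = 60548.345.
60548.345 / 137006 = 0.441939... → 0.4419.

0.4419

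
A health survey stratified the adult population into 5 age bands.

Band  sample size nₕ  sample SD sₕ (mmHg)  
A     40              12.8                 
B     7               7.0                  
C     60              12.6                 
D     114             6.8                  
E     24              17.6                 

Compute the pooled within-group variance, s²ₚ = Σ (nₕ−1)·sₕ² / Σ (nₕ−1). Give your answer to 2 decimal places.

Degrees of freedom: 39 + 6 + 59 + 113 + 23 = 240.
Σ(nₕ−1)sₕ² = 39·163.84 + 6·49 + 59·158.76 + 113·46.24 + 23·309.76 = 28400.2.
s²ₚ = 28400.2 / 240 = 118.3342... → 118.33.

118.33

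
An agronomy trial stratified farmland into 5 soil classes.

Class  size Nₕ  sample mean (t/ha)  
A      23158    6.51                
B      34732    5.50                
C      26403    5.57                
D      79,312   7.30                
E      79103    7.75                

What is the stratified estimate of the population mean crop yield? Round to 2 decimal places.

6.93

x̄_st = (Σ Nₕx̄ₕ) / (Σ Nₕ) = (23158·6.51 + 34732·5.50 + 26403·5.57 + 79312·7.30 + 79103·7.75) / 242708
= 1680875.14 / 242708 = 6.9255... → 6.93.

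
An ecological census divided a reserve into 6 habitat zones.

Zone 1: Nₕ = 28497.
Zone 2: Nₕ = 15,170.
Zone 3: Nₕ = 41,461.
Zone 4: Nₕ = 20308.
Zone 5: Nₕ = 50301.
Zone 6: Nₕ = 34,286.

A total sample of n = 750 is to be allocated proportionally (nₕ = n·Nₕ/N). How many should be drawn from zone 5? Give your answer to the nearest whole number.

Share of zone 5 = 50301/190023 = 0.26471.
Allocate 750 × 0.26471 = 198.533... → 199.

199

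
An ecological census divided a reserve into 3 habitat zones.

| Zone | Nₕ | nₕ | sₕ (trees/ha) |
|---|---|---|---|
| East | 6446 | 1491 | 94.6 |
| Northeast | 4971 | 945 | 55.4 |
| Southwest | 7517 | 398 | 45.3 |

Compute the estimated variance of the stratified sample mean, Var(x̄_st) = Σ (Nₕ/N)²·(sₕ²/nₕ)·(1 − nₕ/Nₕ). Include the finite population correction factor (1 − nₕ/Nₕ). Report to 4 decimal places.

N = 18934; Wₕ = Nₕ/N.
zone East: (6446/18934)²·94.6²/1491·(1 − 1491/6446) = 0.5347538
zone Northeast: (4971/18934)²·55.4²/945·(1 − 945/4971) = 0.1813095
zone Southwest: (7517/18934)²·45.3²/398·(1 − 398/7517) = 0.7696480
Sum = 1.4857112 → 1.4857.

1.4857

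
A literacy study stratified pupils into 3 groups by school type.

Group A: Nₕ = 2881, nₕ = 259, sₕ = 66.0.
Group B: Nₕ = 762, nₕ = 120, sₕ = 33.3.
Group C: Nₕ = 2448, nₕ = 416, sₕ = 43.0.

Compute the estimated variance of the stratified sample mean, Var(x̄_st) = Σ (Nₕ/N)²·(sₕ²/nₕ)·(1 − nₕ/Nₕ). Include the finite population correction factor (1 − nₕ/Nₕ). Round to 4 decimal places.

N = 6091. Term for each stratum: Wₕ²sₕ²/nₕ·(1−nₕ/Nₕ).
Var(x̄_st) = 3.4244187 + 0.1218485 + 0.5959386 = 4.1422057 → 4.1422.

4.1422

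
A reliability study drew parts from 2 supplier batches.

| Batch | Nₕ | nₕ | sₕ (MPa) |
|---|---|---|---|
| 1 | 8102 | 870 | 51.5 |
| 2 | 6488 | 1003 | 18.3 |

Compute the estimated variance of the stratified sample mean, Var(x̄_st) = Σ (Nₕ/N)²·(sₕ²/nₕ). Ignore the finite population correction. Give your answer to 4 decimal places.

1.0061

N = 14590; Wₕ = Nₕ/N.
batch 1: (8102/14590)²·51.5²/870 = 0.9400893
batch 2: (6488/14590)²·18.3²/1003 = 0.0660256
Sum = 1.0061149 → 1.0061.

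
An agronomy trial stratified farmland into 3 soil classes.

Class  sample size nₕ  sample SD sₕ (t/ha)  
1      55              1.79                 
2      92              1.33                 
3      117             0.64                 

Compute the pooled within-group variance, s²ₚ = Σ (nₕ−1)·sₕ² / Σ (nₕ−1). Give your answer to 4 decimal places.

1: (55−1)·1.79² = 54·3.2041 = 173.0214
2: (92−1)·1.33² = 91·1.7689 = 160.9699
3: (117−1)·0.64² = 116·0.4096 = 47.5136
Numerator = 381.5049; denominator = Σ(nₕ−1) = 261.
s²ₚ = 381.5049/261 = 1.461705... → 1.4617.

1.4617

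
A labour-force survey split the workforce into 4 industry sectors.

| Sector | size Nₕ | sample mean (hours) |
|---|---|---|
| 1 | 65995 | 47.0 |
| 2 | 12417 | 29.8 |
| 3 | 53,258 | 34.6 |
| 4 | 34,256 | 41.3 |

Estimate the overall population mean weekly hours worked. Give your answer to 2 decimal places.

40.56

N = 165926; weights Wₕ = Nₕ/N = (0.3977, 0.0748, 0.3210, 0.2065).
x̄_st = Σ Wₕ·x̄ₕ = 0.3977·47.0 + 0.0748·29.8 + 0.3210·34.6 + 0.2065·41.3 ≈ 40.5560...
→ 40.56.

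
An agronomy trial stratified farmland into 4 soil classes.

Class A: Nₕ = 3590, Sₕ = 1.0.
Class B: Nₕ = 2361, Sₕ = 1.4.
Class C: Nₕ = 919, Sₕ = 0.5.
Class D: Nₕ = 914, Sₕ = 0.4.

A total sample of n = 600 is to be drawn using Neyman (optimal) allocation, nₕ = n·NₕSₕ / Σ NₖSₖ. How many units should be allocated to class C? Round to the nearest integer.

36

A: NₕSₕ = 3590·1.0 = 3590
B: NₕSₕ = 2361·1.4 = 3305.4
C: NₕSₕ = 919·0.5 = 459.5
D: NₕSₕ = 914·0.4 = 365.6
Σ NₕSₕ = 7720.5.
n_C = 600·459.5/7720.5 = 35.710... → 36.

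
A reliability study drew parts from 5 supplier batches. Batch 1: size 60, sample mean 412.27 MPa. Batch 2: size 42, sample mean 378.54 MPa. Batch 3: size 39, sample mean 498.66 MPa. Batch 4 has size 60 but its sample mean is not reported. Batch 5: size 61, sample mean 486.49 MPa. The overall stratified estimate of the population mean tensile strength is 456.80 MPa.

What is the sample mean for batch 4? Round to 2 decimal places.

498.72

N = 60 + 42 + 39 + 60 + 61 = 262.
Overall total = μ·N = 456.80·262 = 119681.6.
Subtract the known strata: 60·412.27 + 42·378.54 + 39·498.66 + 61·486.49 = 89758.51.
Remaining total for batch 4: 119681.6 − 89758.51 = 29923.09.
Divide by its size: 29923.09 / 60 = 498.7182... → 498.72.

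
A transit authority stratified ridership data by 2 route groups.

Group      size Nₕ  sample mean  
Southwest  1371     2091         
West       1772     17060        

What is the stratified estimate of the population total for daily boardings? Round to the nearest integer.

33097081

Population total = Σ Nₕ·x̄ₕ (each stratum's size times its mean).
1371·2091 + 1772·17060 = 2866761 + 30230320 = 33097081.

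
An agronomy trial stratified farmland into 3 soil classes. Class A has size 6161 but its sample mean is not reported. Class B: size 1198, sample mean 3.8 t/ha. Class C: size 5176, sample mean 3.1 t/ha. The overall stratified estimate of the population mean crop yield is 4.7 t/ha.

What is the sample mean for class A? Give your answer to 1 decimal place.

N = 6161 + 1198 + 5176 = 12535.
Overall total = μ·N = 4.7·12535 = 58914.5.
Subtract the known strata: 1198·3.8 + 5176·3.1 = 20598.
Remaining total for class A: 58914.5 − 20598 = 38316.5.
Divide by its size: 38316.5 / 6161 = 6.219... → 6.2.

6.2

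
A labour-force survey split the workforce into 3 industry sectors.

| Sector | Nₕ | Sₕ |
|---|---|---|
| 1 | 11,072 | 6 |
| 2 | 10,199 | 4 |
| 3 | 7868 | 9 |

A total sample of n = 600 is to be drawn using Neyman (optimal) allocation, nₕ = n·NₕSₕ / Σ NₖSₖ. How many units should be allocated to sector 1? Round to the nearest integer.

224

1: NₕSₕ = 11072·6 = 66432
2: NₕSₕ = 10199·4 = 40796
3: NₕSₕ = 7868·9 = 70812
Σ NₕSₕ = 178040.
n_1 = 600·66432/178040 = 223.878... → 224.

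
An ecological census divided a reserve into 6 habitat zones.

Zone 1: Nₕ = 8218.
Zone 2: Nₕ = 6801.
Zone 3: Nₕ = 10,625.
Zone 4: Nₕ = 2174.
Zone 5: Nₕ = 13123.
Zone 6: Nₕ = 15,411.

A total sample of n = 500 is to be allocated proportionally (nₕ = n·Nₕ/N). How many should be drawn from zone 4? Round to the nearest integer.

19

N = 8218 + 6801 + 10625 + 2174 + 13123 + 15411 = 56352.
n_4 = 500·2174/56352 = 19.289... → 19.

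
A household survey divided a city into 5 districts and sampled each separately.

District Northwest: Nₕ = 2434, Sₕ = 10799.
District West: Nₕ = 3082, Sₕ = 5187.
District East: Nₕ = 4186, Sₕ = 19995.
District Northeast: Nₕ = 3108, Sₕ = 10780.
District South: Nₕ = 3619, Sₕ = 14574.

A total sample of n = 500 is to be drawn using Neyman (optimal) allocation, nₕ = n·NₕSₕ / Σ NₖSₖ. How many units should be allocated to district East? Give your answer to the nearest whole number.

Σ NₕSₕ = 2434·10799 + 3082·5187 + 4186·19995 + 3108·10780 + 3619·14574 = 212217716.
Share for East: 83699070/212217716 = 0.39440.
n_East = 500 × 0.39440 = 197.201... → 197.

197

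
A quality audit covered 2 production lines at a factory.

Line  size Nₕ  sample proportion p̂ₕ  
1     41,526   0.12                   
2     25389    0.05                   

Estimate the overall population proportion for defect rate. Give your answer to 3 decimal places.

Wₕ = Nₕ/N with N = 66915: 0.6206, 0.3794.
p̂_st = 0.6206·0.12 + 0.3794·0.05 ≈ 0.09344... → 0.093.

0.093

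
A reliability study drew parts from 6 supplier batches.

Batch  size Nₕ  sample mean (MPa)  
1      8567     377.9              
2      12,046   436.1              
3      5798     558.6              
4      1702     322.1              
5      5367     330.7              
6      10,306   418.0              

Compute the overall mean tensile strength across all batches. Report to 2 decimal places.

x̄_st = (Σ Nₕx̄ₕ) / (Σ Nₕ) = (8567·377.9 + 12046·436.1 + 5798·558.6 + 1702·322.1 + 5367·330.7 + 10306·418.0) / 43786
= 18360481.8 / 43786 = 419.3231... → 419.32.

419.32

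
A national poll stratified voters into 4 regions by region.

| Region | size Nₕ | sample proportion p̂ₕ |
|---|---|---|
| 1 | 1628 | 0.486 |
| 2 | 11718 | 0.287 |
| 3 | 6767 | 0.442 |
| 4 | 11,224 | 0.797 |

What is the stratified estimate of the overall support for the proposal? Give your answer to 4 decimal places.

0.5135

N = 1628 + 11718 + 6767 + 11224 = 31337.
Overall proportion = Σ (Nₕ/N)·p̂ₕ.
Σ Nₕp̂ₕ = 791.208 + 3363.066 + 2991.014 + 8945.528 = 16090.816.
16090.816 / 31337 = 0.513477... → 0.5135.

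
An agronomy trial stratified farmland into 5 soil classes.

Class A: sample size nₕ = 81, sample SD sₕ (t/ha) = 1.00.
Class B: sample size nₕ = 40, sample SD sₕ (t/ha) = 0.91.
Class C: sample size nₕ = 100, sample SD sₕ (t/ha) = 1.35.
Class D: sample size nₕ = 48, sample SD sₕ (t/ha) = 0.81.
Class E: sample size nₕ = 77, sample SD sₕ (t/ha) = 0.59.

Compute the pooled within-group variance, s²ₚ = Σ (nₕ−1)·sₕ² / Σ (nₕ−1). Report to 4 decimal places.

1.0264

A: (81−1)·1.00² = 80·1 = 80
B: (40−1)·0.91² = 39·0.8281 = 32.2959
C: (100−1)·1.35² = 99·1.8225 = 180.4275
D: (48−1)·0.81² = 47·0.6561 = 30.8367
E: (77−1)·0.59² = 76·0.3481 = 26.4556
Numerator = 350.0157; denominator = Σ(nₕ−1) = 341.
s²ₚ = 350.0157/341 = 1.026439... → 1.0264.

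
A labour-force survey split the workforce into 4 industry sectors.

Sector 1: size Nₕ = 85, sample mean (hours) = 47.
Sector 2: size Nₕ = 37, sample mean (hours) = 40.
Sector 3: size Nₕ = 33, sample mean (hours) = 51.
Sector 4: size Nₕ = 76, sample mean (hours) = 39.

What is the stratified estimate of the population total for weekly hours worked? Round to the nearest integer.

10122

Population total = Σ Nₕ·x̄ₕ (each stratum's size times its mean).
85·47 + 37·40 + 33·51 + 76·39 = 3995 + 1480 + 1683 + 2964 = 10122.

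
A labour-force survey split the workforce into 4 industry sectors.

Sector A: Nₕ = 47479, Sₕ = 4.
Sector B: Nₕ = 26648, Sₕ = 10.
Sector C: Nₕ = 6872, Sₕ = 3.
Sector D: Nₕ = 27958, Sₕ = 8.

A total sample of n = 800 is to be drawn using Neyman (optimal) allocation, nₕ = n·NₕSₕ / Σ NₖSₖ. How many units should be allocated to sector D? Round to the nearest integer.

A: NₕSₕ = 47479·4 = 189916
B: NₕSₕ = 26648·10 = 266480
C: NₕSₕ = 6872·3 = 20616
D: NₕSₕ = 27958·8 = 223664
Σ NₕSₕ = 700676.
n_D = 800·223664/700676 = 255.369... → 255.

255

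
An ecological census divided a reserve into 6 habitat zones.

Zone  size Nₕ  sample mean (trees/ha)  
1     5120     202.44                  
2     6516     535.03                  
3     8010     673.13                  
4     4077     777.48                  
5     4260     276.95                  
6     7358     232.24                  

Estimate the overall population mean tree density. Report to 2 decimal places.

x̄_st = (Σ Nₕx̄ₕ) / (Σ Nₕ) = (5120·202.44 + 6516·535.03 + 8010·673.13 + 4077·777.48 + 4260·276.95 + 7358·232.24) / 35341
= 15972934.46 / 35341 = 451.9661... → 451.97.

451.97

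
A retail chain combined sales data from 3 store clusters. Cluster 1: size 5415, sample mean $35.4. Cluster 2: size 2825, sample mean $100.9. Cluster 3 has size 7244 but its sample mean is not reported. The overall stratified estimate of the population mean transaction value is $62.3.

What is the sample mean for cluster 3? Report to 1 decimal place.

67.4

Σ Nₕx̄ₕ = N·μ, so 7244·x̄_3 = 15484·62.3 − (5415·35.4 + 2825·100.9).
= 964653.2 − 476733.5 = 487919.7.
x̄_3 = 487919.7 / 7244 = 67.355... → 67.4.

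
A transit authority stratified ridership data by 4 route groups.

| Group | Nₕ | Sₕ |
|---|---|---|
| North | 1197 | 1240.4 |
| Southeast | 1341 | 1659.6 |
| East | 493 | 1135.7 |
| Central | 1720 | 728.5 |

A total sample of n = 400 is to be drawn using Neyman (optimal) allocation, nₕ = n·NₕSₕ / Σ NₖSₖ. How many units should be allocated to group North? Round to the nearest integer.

108

North: NₕSₕ = 1197·1240.4 = 1484758.8
Southeast: NₕSₕ = 1341·1659.6 = 2225523.6
East: NₕSₕ = 493·1135.7 = 559900.1
Central: NₕSₕ = 1720·728.5 = 1253020
Σ NₕSₕ = 5523202.5.
n_North = 400·1484758.8/5523202.5 = 107.529... → 108.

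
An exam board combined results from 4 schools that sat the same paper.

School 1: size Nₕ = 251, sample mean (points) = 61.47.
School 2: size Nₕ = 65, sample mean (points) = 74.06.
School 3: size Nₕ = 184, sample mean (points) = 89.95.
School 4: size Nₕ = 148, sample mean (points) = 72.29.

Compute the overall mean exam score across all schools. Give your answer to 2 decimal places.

x̄_st = (Σ Nₕx̄ₕ) / (Σ Nₕ) = (251·61.47 + 65·74.06 + 184·89.95 + 148·72.29) / 648
= 47492.59 / 648 = 73.2910... → 73.29.

73.29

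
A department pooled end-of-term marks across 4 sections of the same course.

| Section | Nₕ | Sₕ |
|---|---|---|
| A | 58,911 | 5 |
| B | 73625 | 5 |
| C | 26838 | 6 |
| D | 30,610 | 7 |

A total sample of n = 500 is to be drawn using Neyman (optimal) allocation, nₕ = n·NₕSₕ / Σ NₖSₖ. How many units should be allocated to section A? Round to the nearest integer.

A: NₕSₕ = 58911·5 = 294555
B: NₕSₕ = 73625·5 = 368125
C: NₕSₕ = 26838·6 = 161028
D: NₕSₕ = 30610·7 = 214270
Σ NₕSₕ = 1037978.
n_A = 500·294555/1037978 = 141.889... → 142.

142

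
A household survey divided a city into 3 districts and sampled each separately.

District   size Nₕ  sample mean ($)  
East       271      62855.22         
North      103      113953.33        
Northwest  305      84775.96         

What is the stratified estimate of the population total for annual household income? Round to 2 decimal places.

54627625.41

Estimate total by summing Nₕ·x̄ₕ over strata.
271·62855.22 + 103·113953.33 + 305·84775.96 = 17033764.62 + 11737192.99 + 25856667.8 = 54627625.41.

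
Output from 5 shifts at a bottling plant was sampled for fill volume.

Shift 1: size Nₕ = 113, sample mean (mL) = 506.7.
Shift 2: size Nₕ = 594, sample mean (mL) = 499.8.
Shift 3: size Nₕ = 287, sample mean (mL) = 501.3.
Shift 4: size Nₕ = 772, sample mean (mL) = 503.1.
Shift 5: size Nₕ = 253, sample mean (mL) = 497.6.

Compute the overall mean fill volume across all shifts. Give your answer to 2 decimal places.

501.39

N = 113 + 594 + 287 + 772 + 253 = 2019.
Overall mean = Σ (Nₕ/N)·x̄ₕ — weight by population share, not a simple average.
Σ Nₕx̄ₕ = 113·506.7 + 594·499.8 + 287·501.3 + 772·503.1 + 253·497.6 = 57257.1 + 296881.2 + 143873.1 + 388393.2 + 125892.8 = 1012297.4.
Divide by N: 1012297.4 / 2019 = 501.3855... → 501.39.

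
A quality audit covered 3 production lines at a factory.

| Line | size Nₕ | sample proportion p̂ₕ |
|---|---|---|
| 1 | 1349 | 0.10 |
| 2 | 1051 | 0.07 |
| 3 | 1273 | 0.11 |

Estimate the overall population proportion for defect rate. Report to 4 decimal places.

Wₕ = Nₕ/N with N = 3673: 0.3673, 0.2861, 0.3466.
p̂_st = 0.3673·0.10 + 0.2861·0.07 + 0.3466·0.11 ≈ 0.094882... → 0.0949.

0.0949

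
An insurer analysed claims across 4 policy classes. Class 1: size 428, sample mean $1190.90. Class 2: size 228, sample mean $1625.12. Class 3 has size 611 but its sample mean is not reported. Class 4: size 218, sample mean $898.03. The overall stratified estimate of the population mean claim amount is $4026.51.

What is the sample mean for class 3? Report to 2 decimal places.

8025.15

N = 428 + 228 + 611 + 218 = 1485.
Overall total = μ·N = 4026.51·1485 = 5979367.35.
Subtract the known strata: 428·1190.90 + 228·1625.12 + 218·898.03 = 1076003.1.
Remaining total for class 3: 5979367.35 − 1076003.1 = 4903364.25.
Divide by its size: 4903364.25 / 611 = 8025.1461... → 8025.15.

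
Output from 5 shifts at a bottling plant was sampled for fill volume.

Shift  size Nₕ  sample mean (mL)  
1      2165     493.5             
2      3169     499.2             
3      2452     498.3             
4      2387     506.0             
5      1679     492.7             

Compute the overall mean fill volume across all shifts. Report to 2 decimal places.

x̄_st = (Σ Nₕx̄ₕ) / (Σ Nₕ) = (2165·493.5 + 3169·499.2 + 2452·498.3 + 2387·506.0 + 1679·492.7) / 11852
= 5907289.2 / 11852 = 498.4213... → 498.42.

498.42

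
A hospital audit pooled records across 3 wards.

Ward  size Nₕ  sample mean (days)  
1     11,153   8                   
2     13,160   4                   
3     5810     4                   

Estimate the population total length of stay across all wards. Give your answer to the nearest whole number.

1: 11153·8 = 89224
2: 13160·4 = 52640
3: 5810·4 = 23240
τ̂ = Σ Nₕx̄ₕ = 165104.

165104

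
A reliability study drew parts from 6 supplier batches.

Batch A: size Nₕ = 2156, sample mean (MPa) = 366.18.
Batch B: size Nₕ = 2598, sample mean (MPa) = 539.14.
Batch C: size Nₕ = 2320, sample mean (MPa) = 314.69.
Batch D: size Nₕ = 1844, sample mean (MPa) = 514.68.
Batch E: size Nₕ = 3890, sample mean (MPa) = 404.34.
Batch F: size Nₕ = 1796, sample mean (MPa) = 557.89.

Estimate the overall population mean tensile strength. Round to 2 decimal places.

N = 14604; weights Wₕ = Nₕ/N = (0.1476, 0.1779, 0.1589, 0.1263, 0.2664, 0.1230).
x̄_st = Σ Wₕ·x̄ₕ = 0.1476·366.18 + 0.1779·539.14 + 0.1589·314.69 + 0.1263·514.68 + 0.2664·404.34 + 0.1230·557.89 ≈ 441.2609...
→ 441.26.

441.26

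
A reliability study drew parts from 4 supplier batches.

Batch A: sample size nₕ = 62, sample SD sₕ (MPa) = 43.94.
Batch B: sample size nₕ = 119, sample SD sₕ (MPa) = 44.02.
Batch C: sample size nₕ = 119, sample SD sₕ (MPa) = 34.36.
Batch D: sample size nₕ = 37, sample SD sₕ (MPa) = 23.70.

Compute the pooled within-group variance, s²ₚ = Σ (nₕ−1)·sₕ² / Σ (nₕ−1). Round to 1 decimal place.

A: (62−1)·43.94² = 61·1930.7236 = 117774.1396
B: (119−1)·44.02² = 118·1937.7604 = 228655.7272
C: (119−1)·34.36² = 118·1180.6096 = 139311.9328
D: (37−1)·23.70² = 36·561.69 = 20220.84
Numerator = 505962.6396; denominator = Σ(nₕ−1) = 333.
s²ₚ = 505962.6396/333 = 1519.407... → 1519.4.

1519.4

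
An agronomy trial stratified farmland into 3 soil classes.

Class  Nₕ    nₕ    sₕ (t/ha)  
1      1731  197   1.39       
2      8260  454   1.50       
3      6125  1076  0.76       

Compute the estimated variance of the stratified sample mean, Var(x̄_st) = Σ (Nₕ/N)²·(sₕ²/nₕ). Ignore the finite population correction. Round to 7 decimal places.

N = 16116. Term for each stratum: Wₕ²sₕ²/nₕ.
Var(x̄_st) = 0.0001131470 + 0.0013018839 + 0.0000775376 = 0.0014925685 → 0.0014926.

0.0014926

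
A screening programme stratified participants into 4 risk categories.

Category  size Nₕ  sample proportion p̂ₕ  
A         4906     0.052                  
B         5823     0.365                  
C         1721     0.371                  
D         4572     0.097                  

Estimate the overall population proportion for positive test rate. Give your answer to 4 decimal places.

0.2034

N = 4906 + 5823 + 1721 + 4572 = 17022.
Overall proportion = Σ (Nₕ/N)·p̂ₕ.
Σ Nₕp̂ₕ = 255.112 + 2125.395 + 638.491 + 443.484 = 3462.482.
3462.482 / 17022 = 0.203412... → 0.2034.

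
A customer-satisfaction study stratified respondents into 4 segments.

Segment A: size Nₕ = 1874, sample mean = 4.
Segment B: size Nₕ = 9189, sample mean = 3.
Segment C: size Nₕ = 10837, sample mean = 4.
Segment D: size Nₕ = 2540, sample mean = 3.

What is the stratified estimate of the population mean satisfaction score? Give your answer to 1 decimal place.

x̄_st = (Σ Nₕx̄ₕ) / (Σ Nₕ) = (1874·4 + 9189·3 + 10837·4 + 2540·3) / 24440
= 86031 / 24440 = 3.520... → 3.5.

3.5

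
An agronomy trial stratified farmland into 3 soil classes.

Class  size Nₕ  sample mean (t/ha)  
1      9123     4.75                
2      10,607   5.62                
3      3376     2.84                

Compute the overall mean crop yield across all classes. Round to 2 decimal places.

N = 9123 + 10607 + 3376 = 23106.
The stratified mean weights each stratum mean by its population share Nₕ/N.
Σ Nₕx̄ₕ = 9123·4.75 + 10607·5.62 + 3376·2.84 = 43334.25 + 59611.34 + 9587.84 = 112533.43.
Divide by N: 112533.43 / 23106 = 4.8703... → 4.87.

4.87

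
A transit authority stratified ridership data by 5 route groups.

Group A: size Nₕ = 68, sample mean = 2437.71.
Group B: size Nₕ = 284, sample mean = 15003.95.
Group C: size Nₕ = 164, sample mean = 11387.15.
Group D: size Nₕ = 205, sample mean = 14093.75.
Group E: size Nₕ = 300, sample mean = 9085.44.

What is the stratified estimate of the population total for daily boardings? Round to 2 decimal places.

A: 68·2437.71 = 165764.28
B: 284·15003.95 = 4261121.8
C: 164·11387.15 = 1867492.6
D: 205·14093.75 = 2889218.75
E: 300·9085.44 = 2725632
τ̂ = Σ Nₕx̄ₕ = 11909229.43.

11909229.43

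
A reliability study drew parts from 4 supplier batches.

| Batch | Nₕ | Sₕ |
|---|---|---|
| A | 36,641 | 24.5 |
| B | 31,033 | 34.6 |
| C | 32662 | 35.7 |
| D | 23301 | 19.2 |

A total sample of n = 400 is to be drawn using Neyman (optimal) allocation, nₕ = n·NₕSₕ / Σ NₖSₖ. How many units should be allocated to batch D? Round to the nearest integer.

Σ NₕSₕ = 36641·24.5 + 31033·34.6 + 32662·35.7 + 23301·19.2 = 3584858.9.
Share for D: 447379.2/3584858.9 = 0.12480.
n_D = 400 × 0.12480 = 49.919... → 50.

50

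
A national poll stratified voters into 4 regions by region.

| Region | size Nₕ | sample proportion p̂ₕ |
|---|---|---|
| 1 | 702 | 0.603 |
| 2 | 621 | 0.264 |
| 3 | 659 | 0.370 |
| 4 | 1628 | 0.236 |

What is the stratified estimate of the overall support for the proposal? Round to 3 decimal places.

Wₕ = Nₕ/N with N = 3610: 0.1945, 0.1720, 0.1825, 0.4510.
p̂_st = 0.1945·0.603 + 0.1720·0.264 + 0.1825·0.370 + 0.4510·0.236 ≈ 0.33664... → 0.337.

0.337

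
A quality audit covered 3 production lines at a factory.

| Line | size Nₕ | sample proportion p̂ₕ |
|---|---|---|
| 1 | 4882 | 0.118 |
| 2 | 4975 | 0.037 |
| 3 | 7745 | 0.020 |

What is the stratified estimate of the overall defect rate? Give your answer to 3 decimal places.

N = 4882 + 4975 + 7745 = 17602.
Overall proportion = Σ (Nₕ/N)·p̂ₕ.
Σ Nₕp̂ₕ = 576.076 + 184.075 + 154.9 = 915.051.
915.051 / 17602 = 0.05199... → 0.052.

0.052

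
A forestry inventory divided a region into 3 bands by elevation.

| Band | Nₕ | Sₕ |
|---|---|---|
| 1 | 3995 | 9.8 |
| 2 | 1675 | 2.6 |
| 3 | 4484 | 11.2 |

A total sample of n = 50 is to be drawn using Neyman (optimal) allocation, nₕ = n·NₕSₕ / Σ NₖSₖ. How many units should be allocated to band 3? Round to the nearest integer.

27

Σ NₕSₕ = 3995·9.8 + 1675·2.6 + 4484·11.2 = 93726.8.
Share for 3: 50220.8/93726.8 = 0.53582.
n_3 = 50 × 0.53582 = 26.791... → 27.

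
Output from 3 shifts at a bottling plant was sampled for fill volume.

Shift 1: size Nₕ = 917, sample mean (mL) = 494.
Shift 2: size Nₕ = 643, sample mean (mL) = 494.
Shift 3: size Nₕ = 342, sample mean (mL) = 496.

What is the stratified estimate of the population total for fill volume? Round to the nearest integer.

1: 917·494 = 452998
2: 643·494 = 317642
3: 342·496 = 169632
τ̂ = Σ Nₕx̄ₕ = 940272.

940272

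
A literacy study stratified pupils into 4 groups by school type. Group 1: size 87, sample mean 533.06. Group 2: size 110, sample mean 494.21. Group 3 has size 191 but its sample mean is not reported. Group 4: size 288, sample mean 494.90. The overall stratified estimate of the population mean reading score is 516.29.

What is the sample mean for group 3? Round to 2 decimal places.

553.62

Σ Nₕx̄ₕ = N·μ, so 191·x̄_3 = 676·516.29 − (87·533.06 + 110·494.21 + 288·494.90).
= 349012.04 − 243270.52 = 105741.52.
x̄_3 = 105741.52 / 191 = 553.6205... → 553.62.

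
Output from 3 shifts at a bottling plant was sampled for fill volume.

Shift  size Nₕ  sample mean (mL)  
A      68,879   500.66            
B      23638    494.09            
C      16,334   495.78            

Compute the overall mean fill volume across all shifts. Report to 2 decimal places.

N = 108851; weights Wₕ = Nₕ/N = (0.6328, 0.2172, 0.1501).
x̄_st = Σ Wₕ·x̄ₕ = 0.6328·500.66 + 0.2172·494.09 + 0.1501·495.78 ≈ 498.5010...
→ 498.50.

498.50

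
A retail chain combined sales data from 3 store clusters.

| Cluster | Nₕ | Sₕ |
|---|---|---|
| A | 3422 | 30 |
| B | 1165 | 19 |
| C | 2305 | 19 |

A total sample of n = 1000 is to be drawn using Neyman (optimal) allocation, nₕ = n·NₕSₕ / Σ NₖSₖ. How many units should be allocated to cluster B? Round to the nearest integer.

131

A: NₕSₕ = 3422·30 = 102660
B: NₕSₕ = 1165·19 = 22135
C: NₕSₕ = 2305·19 = 43795
Σ NₕSₕ = 168590.
n_B = 1000·22135/168590 = 131.295... → 131.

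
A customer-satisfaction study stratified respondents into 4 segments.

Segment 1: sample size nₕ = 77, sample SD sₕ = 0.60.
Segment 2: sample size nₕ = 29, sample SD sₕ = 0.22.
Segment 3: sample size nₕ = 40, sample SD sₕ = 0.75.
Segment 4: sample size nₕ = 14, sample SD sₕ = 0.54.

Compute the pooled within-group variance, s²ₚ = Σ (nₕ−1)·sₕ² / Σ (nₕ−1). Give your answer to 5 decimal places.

Degrees of freedom: 76 + 28 + 39 + 13 = 156.
Σ(nₕ−1)sₕ² = 76·0.36 + 28·0.0484 + 39·0.5625 + 13·0.2916 = 54.4435.
s²ₚ = 54.4435 / 156 = 0.3489968... → 0.34900.

0.34900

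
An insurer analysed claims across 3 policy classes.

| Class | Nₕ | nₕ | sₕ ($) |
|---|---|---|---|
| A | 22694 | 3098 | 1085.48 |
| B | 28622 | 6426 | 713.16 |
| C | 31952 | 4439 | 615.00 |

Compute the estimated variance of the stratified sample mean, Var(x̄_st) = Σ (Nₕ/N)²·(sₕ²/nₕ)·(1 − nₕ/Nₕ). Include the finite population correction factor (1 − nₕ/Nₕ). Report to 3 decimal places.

42.449

N = 83268; Wₕ = Nₕ/N.
class A: (22694/83268)²·1085.48²/3098·(1 − 3098/22694) = 24.394081
class B: (28622/83268)²·713.16²/6426·(1 − 6426/28622) = 7.251898
class C: (31952/83268)²·615.00²/4439·(1 − 4439/31952) = 10.803011
Sum = 42.448989 → 42.449.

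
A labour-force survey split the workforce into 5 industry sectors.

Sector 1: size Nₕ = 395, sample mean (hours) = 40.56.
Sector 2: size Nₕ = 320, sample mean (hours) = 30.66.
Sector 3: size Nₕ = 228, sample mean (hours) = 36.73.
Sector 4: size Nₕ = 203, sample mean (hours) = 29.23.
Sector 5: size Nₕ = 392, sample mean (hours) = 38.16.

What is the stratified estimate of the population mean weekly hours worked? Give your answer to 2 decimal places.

35.83

N = 1538; weights Wₕ = Nₕ/N = (0.2568, 0.2081, 0.1482, 0.1320, 0.2549).
x̄_st = Σ Wₕ·x̄ₕ = 0.2568·40.56 + 0.2081·30.66 + 0.1482·36.73 + 0.1320·29.23 + 0.2549·38.16 ≈ 35.8253...
→ 35.83.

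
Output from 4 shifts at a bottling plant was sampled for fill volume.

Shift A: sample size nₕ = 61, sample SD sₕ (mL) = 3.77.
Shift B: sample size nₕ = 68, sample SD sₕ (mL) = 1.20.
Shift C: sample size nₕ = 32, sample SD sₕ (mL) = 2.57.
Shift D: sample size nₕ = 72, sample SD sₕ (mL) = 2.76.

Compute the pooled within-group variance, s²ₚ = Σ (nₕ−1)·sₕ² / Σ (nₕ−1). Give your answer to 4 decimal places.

7.4011

A: (61−1)·3.77² = 60·14.2129 = 852.774
B: (68−1)·1.20² = 67·1.44 = 96.48
C: (32−1)·2.57² = 31·6.6049 = 204.7519
D: (72−1)·2.76² = 71·7.6176 = 540.8496
Numerator = 1694.8555; denominator = Σ(nₕ−1) = 229.
s²ₚ = 1694.8555/229 = 7.401116... → 7.4011.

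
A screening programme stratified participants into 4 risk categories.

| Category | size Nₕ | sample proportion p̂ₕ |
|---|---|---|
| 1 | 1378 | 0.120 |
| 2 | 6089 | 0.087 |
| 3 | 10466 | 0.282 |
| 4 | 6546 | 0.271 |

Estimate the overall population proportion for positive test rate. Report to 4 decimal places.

0.2214

N = 1378 + 6089 + 10466 + 6546 = 24479.
Overall proportion = Σ (Nₕ/N)·p̂ₕ.
Σ Nₕp̂ₕ = 165.36 + 529.743 + 2951.412 + 1773.966 = 5420.481.
5420.481 / 24479 = 0.221434... → 0.2214.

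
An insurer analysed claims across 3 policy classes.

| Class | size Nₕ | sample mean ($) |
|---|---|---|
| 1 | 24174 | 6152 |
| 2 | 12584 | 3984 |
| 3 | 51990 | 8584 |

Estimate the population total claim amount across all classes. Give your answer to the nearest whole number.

645135264

Population total = Σ Nₕ·x̄ₕ (each stratum's size times its mean).
24174·6152 + 12584·3984 + 51990·8584 = 148718448 + 50134656 + 446282160 = 645135264.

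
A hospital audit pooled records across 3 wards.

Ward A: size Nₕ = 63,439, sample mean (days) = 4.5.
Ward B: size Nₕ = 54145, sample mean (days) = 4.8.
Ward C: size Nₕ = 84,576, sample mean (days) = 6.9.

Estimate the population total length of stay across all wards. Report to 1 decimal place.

1128945.9

A: 63439·4.5 = 285475.5
B: 54145·4.8 = 259896
C: 84576·6.9 = 583574.4
τ̂ = Σ Nₕx̄ₕ = 1128945.9.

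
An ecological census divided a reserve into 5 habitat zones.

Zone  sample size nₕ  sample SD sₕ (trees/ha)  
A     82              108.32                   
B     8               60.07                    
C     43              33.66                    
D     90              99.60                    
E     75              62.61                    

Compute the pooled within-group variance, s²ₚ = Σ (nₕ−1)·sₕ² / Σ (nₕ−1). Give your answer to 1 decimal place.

7495.6

Degrees of freedom: 81 + 7 + 42 + 89 + 74 = 293.
Σ(nₕ−1)sₕ² = 81·11733.2224 + 7·3608.4049 + 42·1132.9956 + 89·9920.16 + 74·3920.0121 = 2196210.7993.
s²ₚ = 2196210.7993 / 293 = 7495.600... → 7495.6.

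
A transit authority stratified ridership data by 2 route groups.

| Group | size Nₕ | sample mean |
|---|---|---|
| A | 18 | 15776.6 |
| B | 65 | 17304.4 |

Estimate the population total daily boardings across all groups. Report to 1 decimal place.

Population total = Σ Nₕ·x̄ₕ (each stratum's size times its mean).
18·15776.6 + 65·17304.4 = 283978.8 + 1124786 = 1408764.8.

1408764.8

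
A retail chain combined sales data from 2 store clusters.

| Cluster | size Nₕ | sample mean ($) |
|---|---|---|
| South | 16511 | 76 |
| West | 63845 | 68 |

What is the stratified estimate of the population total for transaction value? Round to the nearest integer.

5596296

Estimate total by summing Nₕ·x̄ₕ over strata.
16511·76 + 63845·68 = 1254836 + 4341460 = 5596296.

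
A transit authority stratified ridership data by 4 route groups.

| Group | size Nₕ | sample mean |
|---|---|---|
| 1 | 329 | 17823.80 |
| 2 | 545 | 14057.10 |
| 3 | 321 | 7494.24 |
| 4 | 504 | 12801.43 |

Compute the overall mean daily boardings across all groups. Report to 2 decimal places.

N = 329 + 545 + 321 + 504 = 1699.
Overall mean = Σ (Nₕ/N)·x̄ₕ — weight by population share, not a simple average.
Σ Nₕx̄ₕ = 329·17823.80 + 545·14057.10 + 321·7494.24 + 504·12801.43 = 5864030.2 + 7661119.5 + 2405651.04 + 6451920.72 = 22382721.46.
Divide by N: 22382721.46 / 1699 = 13174.0562... → 13174.06.

13174.06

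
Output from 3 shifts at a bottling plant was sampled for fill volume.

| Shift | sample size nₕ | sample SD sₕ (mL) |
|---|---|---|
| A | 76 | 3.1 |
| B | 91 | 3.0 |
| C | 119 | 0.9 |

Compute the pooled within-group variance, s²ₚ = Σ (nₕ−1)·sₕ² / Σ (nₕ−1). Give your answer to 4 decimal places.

5.7467

A: (76−1)·3.1² = 75·9.61 = 720.75
B: (91−1)·3.0² = 90·9 = 810
C: (119−1)·0.9² = 118·0.81 = 95.58
Numerator = 1626.33; denominator = Σ(nₕ−1) = 283.
s²ₚ = 1626.33/283 = 5.746749... → 5.7467.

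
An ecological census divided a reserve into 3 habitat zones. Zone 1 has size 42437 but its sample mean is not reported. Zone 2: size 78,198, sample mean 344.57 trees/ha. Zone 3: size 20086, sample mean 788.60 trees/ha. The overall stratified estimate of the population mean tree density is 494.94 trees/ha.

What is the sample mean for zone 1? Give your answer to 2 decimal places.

633.03

Σ Nₕx̄ₕ = N·μ, so 42437·x̄_1 = 140721·494.94 − (78198·344.57 + 20086·788.60).
= 69648451.74 − 42784504.46 = 26863947.28.
x̄_1 = 26863947.28 / 42437 = 633.0313... → 633.03.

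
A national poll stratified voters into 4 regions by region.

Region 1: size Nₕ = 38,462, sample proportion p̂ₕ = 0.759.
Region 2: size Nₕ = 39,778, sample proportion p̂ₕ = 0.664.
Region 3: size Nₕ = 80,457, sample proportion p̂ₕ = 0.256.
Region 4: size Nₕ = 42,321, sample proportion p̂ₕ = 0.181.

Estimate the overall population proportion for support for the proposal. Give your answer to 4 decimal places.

Wₕ = Nₕ/N with N = 201018: 0.1913, 0.1979, 0.4002, 0.2105.
p̂_st = 0.1913·0.759 + 0.1979·0.664 + 0.4002·0.256 + 0.2105·0.181 ≈ 0.417188... → 0.4172.

0.4172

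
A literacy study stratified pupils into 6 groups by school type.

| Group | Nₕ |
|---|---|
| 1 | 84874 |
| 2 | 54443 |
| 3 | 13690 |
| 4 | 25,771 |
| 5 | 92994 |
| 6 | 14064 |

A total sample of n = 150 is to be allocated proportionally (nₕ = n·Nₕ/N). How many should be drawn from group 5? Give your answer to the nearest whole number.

49

N = 84874 + 54443 + 13690 + 25771 + 92994 + 14064 = 285836.
n_5 = 150·92994/285836 = 48.801... → 49.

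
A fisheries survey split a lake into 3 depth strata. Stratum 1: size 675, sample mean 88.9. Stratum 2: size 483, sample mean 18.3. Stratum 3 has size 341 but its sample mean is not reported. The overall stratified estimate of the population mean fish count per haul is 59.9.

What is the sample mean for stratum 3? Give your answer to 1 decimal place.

Σ Nₕx̄ₕ = N·μ, so 341·x̄_3 = 1499·59.9 − (675·88.9 + 483·18.3).
= 89790.1 − 68846.4 = 20943.7.
x̄_3 = 20943.7 / 341 = 61.418... → 61.4.

61.4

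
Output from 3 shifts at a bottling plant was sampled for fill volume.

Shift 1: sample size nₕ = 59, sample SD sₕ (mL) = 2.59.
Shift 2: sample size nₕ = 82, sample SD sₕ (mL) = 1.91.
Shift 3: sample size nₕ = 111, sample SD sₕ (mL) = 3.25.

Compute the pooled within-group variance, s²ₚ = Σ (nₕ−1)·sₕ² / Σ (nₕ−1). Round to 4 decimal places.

7.4154

Degrees of freedom: 58 + 81 + 110 = 249.
Σ(nₕ−1)sₕ² = 58·6.7081 + 81·3.6481 + 110·10.5625 = 1846.4409.
s²ₚ = 1846.4409 / 249 = 7.415425... → 7.4154.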